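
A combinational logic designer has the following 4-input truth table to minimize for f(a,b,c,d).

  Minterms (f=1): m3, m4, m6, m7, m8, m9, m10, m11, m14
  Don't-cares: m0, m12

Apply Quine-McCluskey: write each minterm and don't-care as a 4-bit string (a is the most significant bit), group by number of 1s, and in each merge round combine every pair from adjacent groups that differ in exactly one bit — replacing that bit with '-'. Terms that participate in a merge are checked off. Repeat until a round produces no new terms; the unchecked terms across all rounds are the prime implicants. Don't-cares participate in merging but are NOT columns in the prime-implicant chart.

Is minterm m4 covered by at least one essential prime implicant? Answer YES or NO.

size-2^0 implicants → 0000(✓)  0011(✓)  0100(✓)  0110(✓)  0111(✓)  1000(✓)  1001(✓)  1010(✓)  1011(✓)  1100(✓)  1110(✓)
size-2^1 implicants → -000(✓)  -011  -100(✓)  -110(✓)  0-00(✓)  0-11  01-0(✓)  011-  1-00(✓)  1-10(✓)  10-0(✓)  10-1(✓)  100-(✓)  101-(✓)  11-0(✓)
size-2^2 implicants → --00  -1-0  1--0  10--
Unchecked terms (primes): --00, -011, -1-0, 0-11, 011-, 1--0, 10--
Minterm coverage:
  m3 ⊆ -011,0-11
  m4 ⊆ --00,-1-0
  m6 ⊆ -1-0,011-
  m7 ⊆ 0-11,011-
  m8 ⊆ --00,1--0,10--
  m9 ⊆ 10-- [E]
  m10 ⊆ 1--0,10--
  m11 ⊆ -011,10--
  m14 ⊆ -1-0,1--0
E = {10--}

NO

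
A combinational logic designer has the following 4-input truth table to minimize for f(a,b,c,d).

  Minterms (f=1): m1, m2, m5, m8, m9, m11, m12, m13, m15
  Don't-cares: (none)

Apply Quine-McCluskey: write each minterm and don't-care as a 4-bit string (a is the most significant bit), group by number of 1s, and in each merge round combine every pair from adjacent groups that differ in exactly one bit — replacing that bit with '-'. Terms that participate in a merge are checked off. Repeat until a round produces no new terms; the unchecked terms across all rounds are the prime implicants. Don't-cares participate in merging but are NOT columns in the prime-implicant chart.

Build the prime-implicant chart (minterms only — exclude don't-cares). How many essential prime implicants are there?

Round 0: 0001✓ 0010 0101✓ 1000✓ 1001✓ 1011✓ 1100✓ 1101✓ 1111✓
Round 1: -001✓ -101✓ 0-01✓ 1-00✓ 1-01✓ 1-11✓ 10-1✓ 100-✓ 11-1✓ 110-✓
Round 2: --01 1--1 1-0-
PIs = {--01, 0010, 1--1, 1-0-}
Coverage chart:
  m1: --01 ←essential
  m2: 0010 ←essential
  m5: --01 ←essential
  m8: 1-0- ←essential
  m9: --01,1--1,1-0-
  m11: 1--1 ←essential
  m12: 1-0- ←essential
  m13: --01,1--1,1-0-
  m15: 1--1 ←essential
Essential: --01, 0010, 1--1, 1-0-

4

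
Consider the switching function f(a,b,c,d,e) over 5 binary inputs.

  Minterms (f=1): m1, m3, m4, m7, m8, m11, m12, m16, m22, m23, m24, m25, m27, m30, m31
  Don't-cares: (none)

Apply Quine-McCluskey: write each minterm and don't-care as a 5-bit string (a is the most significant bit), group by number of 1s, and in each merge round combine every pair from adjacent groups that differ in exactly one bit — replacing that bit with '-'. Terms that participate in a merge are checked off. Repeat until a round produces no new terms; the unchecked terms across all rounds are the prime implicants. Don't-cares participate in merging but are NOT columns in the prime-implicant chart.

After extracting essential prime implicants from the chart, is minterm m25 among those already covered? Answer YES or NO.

[col 0] 00001*, 00011*, 00100*, 00111*, 01000*, 01011*, 01100*, 10000*, 10110*, 10111*, 11000*, 11001*, 11011*, 11110*, 11111*
[col 1] -0111, -1000, -1011, 0-011, 0-100, 00-11, 000-1, 01-00, 1-000, 1-110*, 1-111*, 1011-*, 11-11, 110-1, 1100-, 1111-*
[col 2] 1-11-
Prime implicants: -0111, -1000, -1011, 0-011, 0-100, 00-11, 000-1, 01-00, 1-000, 1-11-, 11-11, 110-1, 1100-
PI chart (minterm → PIs covering it):
  1 | 000-1  (sole → essential)
  3 | 0-011,00-11,000-1
  4 | 0-100  (sole → essential)
  7 | -0111,00-11
  8 | -1000,01-00
  11 | -1011,0-011
  12 | 0-100,01-00
  16 | 1-000  (sole → essential)
  22 | 1-11-  (sole → essential)
  23 | -0111,1-11-
  24 | -1000,1-000,1100-
  25 | 110-1,1100-
  27 | -1011,11-11,110-1
  30 | 1-11-  (sole → essential)
  31 | 1-11-,11-11
Essential prime implicants: 0-100, 000-1, 1-000, 1-11-

NO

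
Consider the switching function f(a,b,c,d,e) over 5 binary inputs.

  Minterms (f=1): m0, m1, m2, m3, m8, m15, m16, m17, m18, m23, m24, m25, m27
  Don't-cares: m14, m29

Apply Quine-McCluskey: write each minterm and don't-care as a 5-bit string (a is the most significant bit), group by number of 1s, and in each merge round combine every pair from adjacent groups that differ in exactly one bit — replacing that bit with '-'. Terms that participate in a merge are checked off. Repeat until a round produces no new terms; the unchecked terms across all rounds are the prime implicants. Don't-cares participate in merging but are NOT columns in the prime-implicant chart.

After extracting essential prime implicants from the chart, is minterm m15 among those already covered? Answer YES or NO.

[col 0] 00000*, 00001*, 00010*, 00011*, 01000*, 01110*, 01111*, 10000*, 10001*, 10010*, 10111, 11000*, 11001*, 11011*, 11101*
[col 1] -0000*, -0001*, -0010*, -1000*, 0-000*, 000-0*, 000-1*, 0000-*, 0001-*, 0111-, 1-000*, 1-001*, 100-0*, 1000-*, 11-01, 110-1, 1100-*
[col 2] --000, -00-0, -000-, 000--, 1-00-
Prime implicants: --000, -00-0, -000-, 000--, 0111-, 1-00-, 10111, 11-01, 110-1
PI chart (minterm → PIs covering it):
  0 | --000,-00-0,-000-,000--
  1 | -000-,000--
  2 | -00-0,000--
  3 | 000--  (sole → essential)
  8 | --000  (sole → essential)
  15 | 0111-  (sole → essential)
  16 | --000,-00-0,-000-,1-00-
  17 | -000-,1-00-
  18 | -00-0  (sole → essential)
  23 | 10111  (sole → essential)
  24 | --000,1-00-
  25 | 1-00-,11-01,110-1
  27 | 110-1  (sole → essential)
Essential prime implicants: --000, -00-0, 000--, 0111-, 10111, 110-1

YES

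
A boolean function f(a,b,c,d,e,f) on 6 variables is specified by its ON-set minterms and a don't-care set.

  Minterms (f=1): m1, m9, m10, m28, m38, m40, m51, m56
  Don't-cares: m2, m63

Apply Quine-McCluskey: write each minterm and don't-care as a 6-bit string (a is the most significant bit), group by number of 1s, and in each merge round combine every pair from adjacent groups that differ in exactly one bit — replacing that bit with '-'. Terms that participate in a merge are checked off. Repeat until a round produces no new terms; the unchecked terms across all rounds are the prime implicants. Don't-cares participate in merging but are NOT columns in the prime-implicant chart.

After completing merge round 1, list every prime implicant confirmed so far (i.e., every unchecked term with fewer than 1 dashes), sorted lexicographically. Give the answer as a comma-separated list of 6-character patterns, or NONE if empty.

011100, 100110, 110011, 111111

Round 0: 000001✓ 000010✓ 001001✓ 001010✓ 011100 100110 101000✓ 110011 111000✓ 111111
Round 1: 00-001 00-010 1-1000
PIs = {00-001, 00-010, 011100, 1-1000, 100110, 110011, 111111}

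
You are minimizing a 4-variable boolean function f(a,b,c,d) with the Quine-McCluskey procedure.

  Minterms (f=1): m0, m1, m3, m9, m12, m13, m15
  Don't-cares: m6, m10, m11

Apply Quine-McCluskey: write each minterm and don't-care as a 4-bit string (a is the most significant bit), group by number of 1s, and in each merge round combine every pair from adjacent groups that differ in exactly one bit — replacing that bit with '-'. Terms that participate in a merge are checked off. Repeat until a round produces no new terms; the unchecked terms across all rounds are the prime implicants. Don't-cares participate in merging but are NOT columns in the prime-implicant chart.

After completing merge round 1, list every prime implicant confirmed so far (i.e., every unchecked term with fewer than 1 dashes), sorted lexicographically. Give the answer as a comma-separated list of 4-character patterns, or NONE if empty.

Round 0: 0000✓ 0001✓ 0011✓ 0110 1001✓ 1010✓ 1011✓ 1100✓ 1101✓ 1111✓
Round 1: -001✓ -011✓ 00-1✓ 000- 1-01✓ 1-11✓ 10-1✓ 101- 11-1✓ 110-
Round 2: -0-1 1--1
PIs = {-0-1, 000-, 0110, 1--1, 101-, 110-}

0110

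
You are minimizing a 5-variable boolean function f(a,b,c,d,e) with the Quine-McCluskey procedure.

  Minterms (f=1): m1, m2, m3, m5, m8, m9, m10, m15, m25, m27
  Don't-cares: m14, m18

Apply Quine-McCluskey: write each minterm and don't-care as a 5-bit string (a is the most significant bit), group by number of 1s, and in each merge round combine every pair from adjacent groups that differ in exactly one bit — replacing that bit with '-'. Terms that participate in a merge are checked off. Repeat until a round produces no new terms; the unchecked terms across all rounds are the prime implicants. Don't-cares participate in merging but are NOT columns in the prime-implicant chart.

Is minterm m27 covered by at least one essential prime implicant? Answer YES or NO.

YES

Round 0: 00001✓ 00010✓ 00011✓ 00101✓ 01000✓ 01001✓ 01010✓ 01110✓ 01111✓ 10010✓ 11001✓ 11011✓
Round 1: -0010 -1001 0-001 0-010 00-01 000-1 0001- 01-10 010-0 0100- 0111- 110-1
PIs = {-0010, -1001, 0-001, 0-010, 00-01, 000-1, 0001-, 01-10, 010-0, 0100-, 0111-, 110-1}
Coverage chart:
  m1: 0-001,00-01,000-1
  m2: -0010,0-010,0001-
  m3: 000-1,0001-
  m5: 00-01 ←essential
  m8: 010-0,0100-
  m9: -1001,0-001,0100-
  m10: 0-010,01-10,010-0
  m15: 0111- ←essential
  m25: -1001,110-1
  m27: 110-1 ←essential
Essential: 00-01, 0111-, 110-1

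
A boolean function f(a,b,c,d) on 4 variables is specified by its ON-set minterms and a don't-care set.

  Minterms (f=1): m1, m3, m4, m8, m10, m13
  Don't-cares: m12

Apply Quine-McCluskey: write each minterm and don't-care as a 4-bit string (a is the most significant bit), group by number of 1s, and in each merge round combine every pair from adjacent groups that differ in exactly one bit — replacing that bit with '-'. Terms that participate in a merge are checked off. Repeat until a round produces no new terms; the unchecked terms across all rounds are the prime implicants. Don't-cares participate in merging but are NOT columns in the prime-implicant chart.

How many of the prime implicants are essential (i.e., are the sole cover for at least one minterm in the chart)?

4

Round 0: 0001✓ 0011✓ 0100✓ 1000✓ 1010✓ 1100✓ 1101✓
Round 1: -100 00-1 1-00 10-0 110-
PIs = {-100, 00-1, 1-00, 10-0, 110-}
Coverage chart:
  m1: 00-1 ←essential
  m3: 00-1 ←essential
  m4: -100 ←essential
  m8: 1-00,10-0
  m10: 10-0 ←essential
  m13: 110- ←essential
Essential: -100, 00-1, 10-0, 110-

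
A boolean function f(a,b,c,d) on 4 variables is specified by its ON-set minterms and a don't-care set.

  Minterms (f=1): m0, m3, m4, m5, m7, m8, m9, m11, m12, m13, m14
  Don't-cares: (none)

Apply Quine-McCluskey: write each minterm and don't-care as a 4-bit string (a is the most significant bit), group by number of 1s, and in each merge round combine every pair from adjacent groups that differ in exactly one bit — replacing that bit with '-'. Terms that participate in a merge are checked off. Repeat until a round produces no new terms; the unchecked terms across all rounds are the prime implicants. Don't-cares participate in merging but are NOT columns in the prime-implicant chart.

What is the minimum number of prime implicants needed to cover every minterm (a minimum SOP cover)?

5

[col 0] 0000*, 0011*, 0100*, 0101*, 0111*, 1000*, 1001*, 1011*, 1100*, 1101*, 1110*
[col 1] -000*, -011, -100*, -101*, 0-00*, 0-11, 01-1, 010-*, 1-00*, 1-01*, 10-1, 100-*, 11-0, 110-*
[col 2] --00, -10-, 1-0-
Prime implicants: --00, -011, -10-, 0-11, 01-1, 1-0-, 10-1, 11-0
PI chart (minterm → PIs covering it):
  0 | --00  (sole → essential)
  3 | -011,0-11
  4 | --00,-10-
  5 | -10-,01-1
  7 | 0-11,01-1
  8 | --00,1-0-
  9 | 1-0-,10-1
  11 | -011,10-1
  12 | --00,-10-,1-0-,11-0
  13 | -10-,1-0-
  14 | 11-0  (sole → essential)
Essential prime implicants: --00, 11-0
Petrick residual → -011, 01-1, 1-0-
Minimum SOP uses 5 PIs: c'd' + b'cd + a'bd + ac' + abd'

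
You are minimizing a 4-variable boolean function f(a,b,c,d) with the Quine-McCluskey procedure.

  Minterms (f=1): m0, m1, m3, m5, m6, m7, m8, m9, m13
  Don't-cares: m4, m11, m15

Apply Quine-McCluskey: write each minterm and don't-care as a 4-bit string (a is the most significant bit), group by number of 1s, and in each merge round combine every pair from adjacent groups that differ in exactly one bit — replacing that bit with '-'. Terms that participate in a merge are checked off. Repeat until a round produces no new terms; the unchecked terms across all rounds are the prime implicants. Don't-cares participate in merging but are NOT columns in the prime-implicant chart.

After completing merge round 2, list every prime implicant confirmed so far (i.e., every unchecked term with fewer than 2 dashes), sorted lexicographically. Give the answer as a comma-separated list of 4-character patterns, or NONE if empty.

NONE

size-2^0 implicants → 0000(✓)  0001(✓)  0011(✓)  0100(✓)  0101(✓)  0110(✓)  0111(✓)  1000(✓)  1001(✓)  1011(✓)  1101(✓)  1111(✓)
size-2^1 implicants → -000(✓)  -001(✓)  -011(✓)  -101(✓)  -111(✓)  0-00(✓)  0-01(✓)  0-11(✓)  00-1(✓)  000-(✓)  01-0(✓)  01-1(✓)  010-(✓)  011-(✓)  1-01(✓)  1-11(✓)  10-1(✓)  100-(✓)  11-1(✓)
size-2^2 implicants → --01(✓)  --11(✓)  -0-1(✓)  -00-  -1-1(✓)  0--1(✓)  0-0-  01--  1--1(✓)
size-2^3 implicants → ---1
Unchecked terms (primes): ---1, -00-, 0-0-, 01--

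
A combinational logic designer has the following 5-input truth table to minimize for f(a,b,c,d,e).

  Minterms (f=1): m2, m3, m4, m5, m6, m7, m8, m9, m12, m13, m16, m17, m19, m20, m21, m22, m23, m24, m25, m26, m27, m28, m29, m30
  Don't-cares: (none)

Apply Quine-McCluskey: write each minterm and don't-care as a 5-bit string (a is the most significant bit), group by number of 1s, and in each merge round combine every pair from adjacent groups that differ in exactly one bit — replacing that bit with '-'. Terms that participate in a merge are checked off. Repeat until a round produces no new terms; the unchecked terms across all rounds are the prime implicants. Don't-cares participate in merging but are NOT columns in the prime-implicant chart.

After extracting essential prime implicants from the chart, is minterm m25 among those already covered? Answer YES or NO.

size-2^0 implicants → 00010(✓)  00011(✓)  00100(✓)  00101(✓)  00110(✓)  00111(✓)  01000(✓)  01001(✓)  01100(✓)  01101(✓)  10000(✓)  10001(✓)  10011(✓)  10100(✓)  10101(✓)  10110(✓)  10111(✓)  11000(✓)  11001(✓)  11010(✓)  11011(✓)  11100(✓)  11101(✓)  11110(✓)
size-2^1 implicants → -0011(✓)  -0100(✓)  -0101(✓)  -0110(✓)  -0111(✓)  -1000(✓)  -1001(✓)  -1100(✓)  -1101(✓)  0-100(✓)  0-101(✓)  00-10(✓)  00-11(✓)  0001-(✓)  001-0(✓)  001-1(✓)  0010-(✓)  0011-(✓)  01-00(✓)  01-01(✓)  0100-(✓)  0110-(✓)  1-000(✓)  1-001(✓)  1-011(✓)  1-100(✓)  1-101(✓)  1-110(✓)  10-00(✓)  10-01(✓)  10-11(✓)  100-1(✓)  1000-(✓)  101-0(✓)  101-1(✓)  1010-(✓)  1011-(✓)  11-00(✓)  11-01(✓)  11-10(✓)  110-0(✓)  110-1(✓)  1100-(✓)  1101-(✓)  111-0(✓)  1110-(✓)
size-2^2 implicants → --100(✓)  --101(✓)  -0-11  -01-0(✓)  -01-1(✓)  -010-(✓)  -011-(✓)  -1-00(✓)  -1-01(✓)  -100-(✓)  -110-(✓)  0-10-(✓)  00-1-  001--(✓)  01-0-(✓)  1--00(✓)  1--01(✓)  1-0-1  1-00-(✓)  1-1-0  1-10-(✓)  10--1  10-0-(✓)  101--(✓)  11--0  11-0-(✓)  110--
size-2^3 implicants → --10-  -01--  -1-0-  1--0-
Unchecked terms (primes): --10-, -0-11, -01--, -1-0-, 00-1-, 1--0-, 1-0-1, 1-1-0, 10--1, 11--0, 110--
Minterm coverage:
  m2 ⊆ 00-1- [E]
  m3 ⊆ -0-11,00-1-
  m4 ⊆ --10-,-01--
  m5 ⊆ --10-,-01--
  m6 ⊆ -01--,00-1-
  m7 ⊆ -0-11,-01--,00-1-
  m8 ⊆ -1-0- [E]
  m9 ⊆ -1-0- [E]
  m12 ⊆ --10-,-1-0-
  m13 ⊆ --10-,-1-0-
  m16 ⊆ 1--0- [E]
  m17 ⊆ 1--0-,1-0-1,10--1
  m19 ⊆ -0-11,1-0-1,10--1
  m20 ⊆ --10-,-01--,1--0-,1-1-0
  m21 ⊆ --10-,-01--,1--0-,10--1
  m22 ⊆ -01--,1-1-0
  m23 ⊆ -0-11,-01--,10--1
  m24 ⊆ -1-0-,1--0-,11--0,110--
  m25 ⊆ -1-0-,1--0-,1-0-1,110--
  m26 ⊆ 11--0,110--
  m27 ⊆ 1-0-1,110--
  m28 ⊆ --10-,-1-0-,1--0-,1-1-0,11--0
  m29 ⊆ --10-,-1-0-,1--0-
  m30 ⊆ 1-1-0,11--0
E = {-1-0-, 00-1-, 1--0-}

YES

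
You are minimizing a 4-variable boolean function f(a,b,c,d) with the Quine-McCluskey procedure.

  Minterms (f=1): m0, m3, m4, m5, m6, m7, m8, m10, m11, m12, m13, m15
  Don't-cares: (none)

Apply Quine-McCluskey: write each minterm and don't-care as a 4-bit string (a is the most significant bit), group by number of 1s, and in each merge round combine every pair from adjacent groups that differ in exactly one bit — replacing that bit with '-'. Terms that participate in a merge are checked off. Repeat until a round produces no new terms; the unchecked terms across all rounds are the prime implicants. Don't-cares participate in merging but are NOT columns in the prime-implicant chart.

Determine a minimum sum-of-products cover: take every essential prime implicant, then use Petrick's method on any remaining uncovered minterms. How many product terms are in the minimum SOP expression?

5

Round 0: 0000✓ 0011✓ 0100✓ 0101✓ 0110✓ 0111✓ 1000✓ 1010✓ 1011✓ 1100✓ 1101✓ 1111✓
Round 1: -000✓ -011✓ -100✓ -101✓ -111✓ 0-00✓ 0-11✓ 01-0✓ 01-1✓ 010-✓ 011-✓ 1-00✓ 1-11✓ 10-0 101- 11-1✓ 110-✓
Round 2: --00 --11 -1-1 -10- 01--
PIs = {--00, --11, -1-1, -10-, 01--, 10-0, 101-}
Coverage chart:
  m0: --00 ←essential
  m3: --11 ←essential
  m4: --00,-10-,01--
  m5: -1-1,-10-,01--
  m6: 01-- ←essential
  m7: --11,-1-1,01--
  m8: --00,10-0
  m10: 10-0,101-
  m11: --11,101-
  m12: --00,-10-
  m13: -1-1,-10-
  m15: --11,-1-1
Essential: --00, --11, 01--
Petrick residual → -1-1, 10-0
Min cover (5 terms): c'd' + cd + bd + a'b + ab'd'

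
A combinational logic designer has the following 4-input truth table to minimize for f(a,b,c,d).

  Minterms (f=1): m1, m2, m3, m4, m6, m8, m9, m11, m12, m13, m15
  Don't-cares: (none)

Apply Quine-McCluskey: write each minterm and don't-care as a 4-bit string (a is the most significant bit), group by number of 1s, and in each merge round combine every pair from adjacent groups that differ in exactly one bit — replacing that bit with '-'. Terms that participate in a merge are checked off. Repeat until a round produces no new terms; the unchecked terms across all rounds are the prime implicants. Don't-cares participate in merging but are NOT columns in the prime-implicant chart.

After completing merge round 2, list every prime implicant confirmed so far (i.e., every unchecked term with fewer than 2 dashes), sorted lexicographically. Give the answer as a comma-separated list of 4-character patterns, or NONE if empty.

size-2^0 implicants → 0001(✓)  0010(✓)  0011(✓)  0100(✓)  0110(✓)  1000(✓)  1001(✓)  1011(✓)  1100(✓)  1101(✓)  1111(✓)
size-2^1 implicants → -001(✓)  -011(✓)  -100  0-10  00-1(✓)  001-  01-0  1-00(✓)  1-01(✓)  1-11(✓)  10-1(✓)  100-(✓)  11-1(✓)  110-(✓)
size-2^2 implicants → -0-1  1--1  1-0-
Unchecked terms (primes): -0-1, -100, 0-10, 001-, 01-0, 1--1, 1-0-

-100, 0-10, 001-, 01-0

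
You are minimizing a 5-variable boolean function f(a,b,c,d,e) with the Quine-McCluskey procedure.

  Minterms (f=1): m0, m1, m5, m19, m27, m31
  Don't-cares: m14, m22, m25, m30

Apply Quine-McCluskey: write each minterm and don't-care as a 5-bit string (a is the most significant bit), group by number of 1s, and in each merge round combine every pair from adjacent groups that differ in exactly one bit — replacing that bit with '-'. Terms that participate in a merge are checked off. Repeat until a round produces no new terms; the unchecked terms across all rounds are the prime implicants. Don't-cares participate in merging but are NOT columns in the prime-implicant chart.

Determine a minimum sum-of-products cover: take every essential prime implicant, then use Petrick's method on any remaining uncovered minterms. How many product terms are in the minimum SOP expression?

4

[col 0] 00000*, 00001*, 00101*, 01110*, 10011*, 10110*, 11001*, 11011*, 11110*, 11111*
[col 1] -1110, 00-01, 0000-, 1-011, 1-110, 11-11, 110-1, 1111-
Prime implicants: -1110, 00-01, 0000-, 1-011, 1-110, 11-11, 110-1, 1111-
PI chart (minterm → PIs covering it):
  0 | 0000-  (sole → essential)
  1 | 00-01,0000-
  5 | 00-01  (sole → essential)
  19 | 1-011  (sole → essential)
  27 | 1-011,11-11,110-1
  31 | 11-11,1111-
Essential prime implicants: 00-01, 0000-, 1-011
Petrick residual → 11-11
Minimum SOP uses 4 PIs: a'b'd'e + a'b'c'd' + ac'de + abde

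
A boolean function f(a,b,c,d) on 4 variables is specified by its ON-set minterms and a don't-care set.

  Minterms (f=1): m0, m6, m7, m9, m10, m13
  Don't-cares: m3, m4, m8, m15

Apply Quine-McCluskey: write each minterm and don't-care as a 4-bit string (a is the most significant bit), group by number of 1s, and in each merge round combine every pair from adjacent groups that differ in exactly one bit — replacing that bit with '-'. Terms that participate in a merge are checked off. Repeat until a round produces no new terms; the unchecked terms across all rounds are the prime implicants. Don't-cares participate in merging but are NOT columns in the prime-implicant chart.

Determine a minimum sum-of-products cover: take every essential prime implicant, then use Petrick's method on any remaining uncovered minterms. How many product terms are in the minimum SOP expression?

4

size-2^0 implicants → 0000(✓)  0011(✓)  0100(✓)  0110(✓)  0111(✓)  1000(✓)  1001(✓)  1010(✓)  1101(✓)  1111(✓)
size-2^1 implicants → -000  -111  0-00  0-11  01-0  011-  1-01  10-0  100-  11-1
Unchecked terms (primes): -000, -111, 0-00, 0-11, 01-0, 011-, 1-01, 10-0, 100-, 11-1
Minterm coverage:
  m0 ⊆ -000,0-00
  m6 ⊆ 01-0,011-
  m7 ⊆ -111,0-11,011-
  m9 ⊆ 1-01,100-
  m10 ⊆ 10-0 [E]
  m13 ⊆ 1-01,11-1
E = {10-0}
Petrick residual → -000, 011-, 1-01
Cover = b'c'd' + a'bc + ac'd + ab'd'  |cover|=4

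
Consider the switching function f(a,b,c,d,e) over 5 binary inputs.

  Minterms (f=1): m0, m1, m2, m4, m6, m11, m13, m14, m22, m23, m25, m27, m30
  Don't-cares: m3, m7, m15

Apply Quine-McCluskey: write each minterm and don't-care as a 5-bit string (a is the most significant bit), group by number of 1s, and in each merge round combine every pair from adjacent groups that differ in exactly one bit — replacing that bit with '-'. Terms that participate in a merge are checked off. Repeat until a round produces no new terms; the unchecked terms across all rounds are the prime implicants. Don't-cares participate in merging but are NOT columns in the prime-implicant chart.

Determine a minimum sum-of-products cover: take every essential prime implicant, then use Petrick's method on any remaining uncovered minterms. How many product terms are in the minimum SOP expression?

7

Round 0: 00000✓ 00001✓ 00010✓ 00011✓ 00100✓ 00110✓ 00111✓ 01011✓ 01101✓ 01110✓ 01111✓ 10110✓ 10111✓ 11001✓ 11011✓ 11110✓
Round 1: -0110✓ -0111✓ -1011 -1110✓ 0-011✓ 0-110✓ 0-111✓ 00-00✓ 00-10✓ 00-11✓ 000-0✓ 000-1✓ 0000-✓ 0001-✓ 001-0✓ 0011-✓ 01-11✓ 011-1 0111-✓ 1-110✓ 1011-✓ 110-1
Round 2: --110 -011- 0--11 0-11- 00--0 00-1- 000--
PIs = {--110, -011-, -1011, 0--11, 0-11-, 00--0, 00-1-, 000--, 011-1, 110-1}
Coverage chart:
  m0: 00--0,000--
  m1: 000-- ←essential
  m2: 00--0,00-1-,000--
  m4: 00--0 ←essential
  m6: --110,-011-,0-11-,00--0,00-1-
  m11: -1011,0--11
  m13: 011-1 ←essential
  m14: --110,0-11-
  m22: --110,-011-
  m23: -011- ←essential
  m25: 110-1 ←essential
  m27: -1011,110-1
  m30: --110 ←essential
Essential: --110, -011-, 00--0, 000--, 011-1, 110-1
Petrick residual → -1011
Min cover (7 terms): cde' + b'cd + bc'de + a'b'e' + a'b'c' + a'bce + abc'e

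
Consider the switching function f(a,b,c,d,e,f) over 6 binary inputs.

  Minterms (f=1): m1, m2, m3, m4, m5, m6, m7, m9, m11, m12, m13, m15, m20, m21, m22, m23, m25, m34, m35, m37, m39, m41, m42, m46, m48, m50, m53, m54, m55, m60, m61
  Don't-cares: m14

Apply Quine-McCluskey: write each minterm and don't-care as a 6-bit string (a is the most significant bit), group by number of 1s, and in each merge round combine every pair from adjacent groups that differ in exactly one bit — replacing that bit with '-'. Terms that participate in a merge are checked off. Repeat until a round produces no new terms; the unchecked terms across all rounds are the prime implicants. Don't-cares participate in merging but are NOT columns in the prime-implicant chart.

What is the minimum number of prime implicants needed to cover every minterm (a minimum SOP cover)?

11

[col 0] 000001*, 000010*, 000011*, 000100*, 000101*, 000110*, 000111*, 001001*, 001011*, 001100*, 001101*, 001110*, 001111*, 010100*, 010101*, 010110*, 010111*, 011001*, 100010*, 100011*, 100101*, 100111*, 101001*, 101010*, 101110*, 110000*, 110010*, 110101*, 110110*, 110111*, 111100*, 111101*
[col 1] -00010*, -00011*, -00101*, -00111*, -01001, -01110, -10101*, -10110*, -10111*, 0-0100*, 0-0101*, 0-0110*, 0-0111*, 0-1001, 00-001*, 00-011*, 00-100*, 00-101*, 00-110*, 00-111*, 000-01*, 000-10*, 000-11*, 0000-1*, 00001-*, 0001-0*, 0001-1*, 00010-*, 00011-*, 001-01*, 001-11*, 0010-1*, 0011-0*, 0011-1*, 00110-*, 00111-*, 0101-0*, 0101-1*, 01010-*, 01011-*, 1-0010, 1-0101*, 1-0111*, 10-010, 100-11*, 10001-*, 1001-1*, 101-10, 11-101, 110-10, 1100-0, 1101-1*, 11011-*, 11110-
[col 2] --0101*, --0111*, -00-11, -0001-, -001-1*, -101-1*, -1011-, 0-01-0*, 0-01-1*, 0-010-*, 0-011-*, 00--01*, 00--11*, 00-0-1*, 00-1-0*, 00-1-1*, 00-10-*, 00-11-*, 000--1*, 000-1-, 0001--*, 001--1*, 0011--*, 0101--*, 1-01-1*
[col 3] --01-1, 0-01--, 00---1, 00-1--
Prime implicants: --01-1, -00-11, -0001-, -01001, -01110, -1011-, 0-01--, 0-1001, 00---1, 00-1--, 000-1-, 1-0010, 10-010, 101-10, 11-101, 110-10, 1100-0, 11110-
PI chart (minterm → PIs covering it):
  1 | 00---1  (sole → essential)
  2 | -0001-,000-1-
  3 | -00-11,-0001-,00---1,000-1-
  4 | 0-01--,00-1--
  5 | --01-1,0-01--,00---1,00-1--
  6 | 0-01--,00-1--,000-1-
  7 | --01-1,-00-11,0-01--,00---1,00-1--,000-1-
  9 | -01001,0-1001,00---1
  11 | 00---1  (sole → essential)
  12 | 00-1--  (sole → essential)
  13 | 00---1,00-1--
  15 | 00---1,00-1--
  20 | 0-01--  (sole → essential)
  21 | --01-1,0-01--
  22 | -1011-,0-01--
  23 | --01-1,-1011-,0-01--
  25 | 0-1001  (sole → essential)
  34 | -0001-,1-0010,10-010
  35 | -00-11,-0001-
  37 | --01-1  (sole → essential)
  39 | --01-1,-00-11
  41 | -01001  (sole → essential)
  42 | 10-010,101-10
  46 | -01110,101-10
  48 | 1100-0  (sole → essential)
  50 | 1-0010,110-10,1100-0
  53 | --01-1,11-101
  54 | -1011-,110-10
  55 | --01-1,-1011-
  60 | 11110-  (sole → essential)
  61 | 11-101,11110-
Essential prime implicants: --01-1, -01001, 0-01--, 0-1001, 00---1, 00-1--, 1100-0, 11110-
Petrick residual → -0001-, -1011-, 101-10
Minimum SOP uses 11 PIs: c'df + b'c'd'e + b'cd'e'f + bc'de + a'c'd + a'cd'e'f + a'b'f + a'b'd + ab'cef' + abc'd'f' + abcde'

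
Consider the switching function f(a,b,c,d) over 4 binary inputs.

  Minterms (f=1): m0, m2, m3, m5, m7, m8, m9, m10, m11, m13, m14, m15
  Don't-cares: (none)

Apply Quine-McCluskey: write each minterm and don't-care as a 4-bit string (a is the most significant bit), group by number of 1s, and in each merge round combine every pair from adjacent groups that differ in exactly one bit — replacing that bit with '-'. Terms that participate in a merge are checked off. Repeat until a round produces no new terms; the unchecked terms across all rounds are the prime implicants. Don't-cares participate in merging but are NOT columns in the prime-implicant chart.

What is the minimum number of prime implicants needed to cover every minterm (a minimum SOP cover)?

5

Round 0: 0000✓ 0010✓ 0011✓ 0101✓ 0111✓ 1000✓ 1001✓ 1010✓ 1011✓ 1101✓ 1110✓ 1111✓
Round 1: -000✓ -010✓ -011✓ -101✓ -111✓ 0-11✓ 00-0✓ 001-✓ 01-1✓ 1-01✓ 1-10✓ 1-11✓ 10-0✓ 10-1✓ 100-✓ 101-✓ 11-1✓ 111-✓
Round 2: --11 -0-0 -01- -1-1 1--1 1-1- 10--
PIs = {--11, -0-0, -01-, -1-1, 1--1, 1-1-, 10--}
Coverage chart:
  m0: -0-0 ←essential
  m2: -0-0,-01-
  m3: --11,-01-
  m5: -1-1 ←essential
  m7: --11,-1-1
  m8: -0-0,10--
  m9: 1--1,10--
  m10: -0-0,-01-,1-1-,10--
  m11: --11,-01-,1--1,1-1-,10--
  m13: -1-1,1--1
  m14: 1-1- ←essential
  m15: --11,-1-1,1--1,1-1-
Essential: -0-0, -1-1, 1-1-
Petrick residual → --11, 1--1
Min cover (5 terms): cd + b'd' + bd + ad + ac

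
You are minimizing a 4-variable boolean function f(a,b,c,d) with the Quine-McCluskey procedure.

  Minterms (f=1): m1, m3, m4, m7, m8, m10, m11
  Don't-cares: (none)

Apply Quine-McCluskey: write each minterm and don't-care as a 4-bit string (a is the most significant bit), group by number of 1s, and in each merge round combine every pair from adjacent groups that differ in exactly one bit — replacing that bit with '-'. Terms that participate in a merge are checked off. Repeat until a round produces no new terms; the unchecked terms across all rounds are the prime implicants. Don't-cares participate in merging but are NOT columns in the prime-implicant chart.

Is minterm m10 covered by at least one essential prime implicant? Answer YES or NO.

Round 0: 0001✓ 0011✓ 0100 0111✓ 1000✓ 1010✓ 1011✓
Round 1: -011 0-11 00-1 10-0 101-
PIs = {-011, 0-11, 00-1, 0100, 10-0, 101-}
Coverage chart:
  m1: 00-1 ←essential
  m3: -011,0-11,00-1
  m4: 0100 ←essential
  m7: 0-11 ←essential
  m8: 10-0 ←essential
  m10: 10-0,101-
  m11: -011,101-
Essential: 0-11, 00-1, 0100, 10-0

YES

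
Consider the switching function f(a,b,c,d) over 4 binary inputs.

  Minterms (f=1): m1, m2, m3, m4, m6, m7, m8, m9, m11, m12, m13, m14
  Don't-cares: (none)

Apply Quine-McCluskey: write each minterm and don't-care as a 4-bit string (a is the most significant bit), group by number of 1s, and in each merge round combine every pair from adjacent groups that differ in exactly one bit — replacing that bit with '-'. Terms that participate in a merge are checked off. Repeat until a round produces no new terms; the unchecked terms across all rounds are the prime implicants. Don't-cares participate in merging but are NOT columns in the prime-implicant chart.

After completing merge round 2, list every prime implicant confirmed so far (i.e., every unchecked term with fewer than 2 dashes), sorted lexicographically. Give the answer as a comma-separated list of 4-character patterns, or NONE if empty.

[col 0] 0001*, 0010*, 0011*, 0100*, 0110*, 0111*, 1000*, 1001*, 1011*, 1100*, 1101*, 1110*
[col 1] -001*, -011*, -100*, -110*, 0-10*, 0-11*, 00-1*, 001-*, 01-0*, 011-*, 1-00*, 1-01*, 10-1*, 100-*, 11-0*, 110-*
[col 2] -0-1, -1-0, 0-1-, 1-0-
Prime implicants: -0-1, -1-0, 0-1-, 1-0-

NONE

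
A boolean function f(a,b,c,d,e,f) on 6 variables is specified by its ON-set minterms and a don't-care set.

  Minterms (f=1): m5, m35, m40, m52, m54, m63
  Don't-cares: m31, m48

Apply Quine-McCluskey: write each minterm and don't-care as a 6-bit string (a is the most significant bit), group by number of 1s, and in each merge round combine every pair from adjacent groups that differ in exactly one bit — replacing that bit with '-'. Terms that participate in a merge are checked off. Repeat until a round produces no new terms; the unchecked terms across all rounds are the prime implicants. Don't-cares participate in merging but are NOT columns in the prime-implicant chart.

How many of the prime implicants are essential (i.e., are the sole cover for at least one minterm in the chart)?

Round 0: 000101 011111✓ 100011 101000 110000✓ 110100✓ 110110✓ 111111✓
Round 1: -11111 110-00 1101-0
PIs = {-11111, 000101, 100011, 101000, 110-00, 1101-0}
Coverage chart:
  m5: 000101 ←essential
  m35: 100011 ←essential
  m40: 101000 ←essential
  m52: 110-00,1101-0
  m54: 1101-0 ←essential
  m63: -11111 ←essential
Essential: -11111, 000101, 100011, 101000, 1101-0

5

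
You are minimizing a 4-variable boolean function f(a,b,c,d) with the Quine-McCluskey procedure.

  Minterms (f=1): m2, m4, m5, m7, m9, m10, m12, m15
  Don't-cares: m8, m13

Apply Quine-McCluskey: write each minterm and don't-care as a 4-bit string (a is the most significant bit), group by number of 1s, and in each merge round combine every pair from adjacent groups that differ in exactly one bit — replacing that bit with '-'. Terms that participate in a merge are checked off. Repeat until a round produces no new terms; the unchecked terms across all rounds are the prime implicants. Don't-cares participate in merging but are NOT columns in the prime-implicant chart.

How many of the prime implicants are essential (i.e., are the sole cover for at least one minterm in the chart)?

Round 0: 0010✓ 0100✓ 0101✓ 0111✓ 1000✓ 1001✓ 1010✓ 1100✓ 1101✓ 1111✓
Round 1: -010 -100✓ -101✓ -111✓ 01-1✓ 010-✓ 1-00✓ 1-01✓ 10-0 100-✓ 11-1✓ 110-✓
Round 2: -1-1 -10- 1-0-
PIs = {-010, -1-1, -10-, 1-0-, 10-0}
Coverage chart:
  m2: -010 ←essential
  m4: -10- ←essential
  m5: -1-1,-10-
  m7: -1-1 ←essential
  m9: 1-0- ←essential
  m10: -010,10-0
  m12: -10-,1-0-
  m15: -1-1 ←essential
Essential: -010, -1-1, -10-, 1-0-

4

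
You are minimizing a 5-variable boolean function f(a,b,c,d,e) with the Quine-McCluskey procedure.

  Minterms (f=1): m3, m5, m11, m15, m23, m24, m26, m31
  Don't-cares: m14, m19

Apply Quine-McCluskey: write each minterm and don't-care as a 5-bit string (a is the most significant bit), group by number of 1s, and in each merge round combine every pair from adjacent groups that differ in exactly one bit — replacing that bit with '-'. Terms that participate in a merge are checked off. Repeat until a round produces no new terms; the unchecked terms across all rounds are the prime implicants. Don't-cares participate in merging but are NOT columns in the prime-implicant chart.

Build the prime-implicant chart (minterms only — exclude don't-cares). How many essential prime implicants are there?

[col 0] 00011*, 00101, 01011*, 01110*, 01111*, 10011*, 10111*, 11000*, 11010*, 11111*
[col 1] -0011, -1111, 0-011, 01-11, 0111-, 1-111, 10-11, 110-0
Prime implicants: -0011, -1111, 0-011, 00101, 01-11, 0111-, 1-111, 10-11, 110-0
PI chart (minterm → PIs covering it):
  3 | -0011,0-011
  5 | 00101  (sole → essential)
  11 | 0-011,01-11
  15 | -1111,01-11,0111-
  23 | 1-111,10-11
  24 | 110-0  (sole → essential)
  26 | 110-0  (sole → essential)
  31 | -1111,1-111
Essential prime implicants: 00101, 110-0

2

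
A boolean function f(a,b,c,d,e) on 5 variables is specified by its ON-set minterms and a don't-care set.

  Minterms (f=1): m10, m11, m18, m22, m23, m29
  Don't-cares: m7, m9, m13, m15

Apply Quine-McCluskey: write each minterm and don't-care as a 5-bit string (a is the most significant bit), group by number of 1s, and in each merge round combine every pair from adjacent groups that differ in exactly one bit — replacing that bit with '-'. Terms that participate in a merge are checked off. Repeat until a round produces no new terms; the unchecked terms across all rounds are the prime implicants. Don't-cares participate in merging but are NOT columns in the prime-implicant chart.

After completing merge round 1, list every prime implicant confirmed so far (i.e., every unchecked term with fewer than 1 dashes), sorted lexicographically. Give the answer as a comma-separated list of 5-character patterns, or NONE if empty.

[col 0] 00111*, 01001*, 01010*, 01011*, 01101*, 01111*, 10010*, 10110*, 10111*, 11101*
[col 1] -0111, -1101, 0-111, 01-01*, 01-11*, 010-1*, 0101-, 011-1*, 10-10, 1011-
[col 2] 01--1
Prime implicants: -0111, -1101, 0-111, 01--1, 0101-, 10-10, 1011-

NONE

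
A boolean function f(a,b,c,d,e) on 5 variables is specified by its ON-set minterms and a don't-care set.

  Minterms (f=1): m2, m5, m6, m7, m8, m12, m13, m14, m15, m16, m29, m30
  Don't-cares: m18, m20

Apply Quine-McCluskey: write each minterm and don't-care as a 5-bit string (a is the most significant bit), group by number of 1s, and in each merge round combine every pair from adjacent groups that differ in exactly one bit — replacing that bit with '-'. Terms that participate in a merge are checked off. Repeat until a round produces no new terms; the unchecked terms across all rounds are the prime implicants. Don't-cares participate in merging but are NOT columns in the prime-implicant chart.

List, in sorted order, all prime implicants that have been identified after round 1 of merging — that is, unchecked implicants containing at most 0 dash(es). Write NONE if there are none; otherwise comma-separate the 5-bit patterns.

size-2^0 implicants → 00010(✓)  00101(✓)  00110(✓)  00111(✓)  01000(✓)  01100(✓)  01101(✓)  01110(✓)  01111(✓)  10000(✓)  10010(✓)  10100(✓)  11101(✓)  11110(✓)
size-2^1 implicants → -0010  -1101  -1110  0-101(✓)  0-110(✓)  0-111(✓)  00-10  001-1(✓)  0011-(✓)  01-00  011-0(✓)  011-1(✓)  0110-(✓)  0111-(✓)  10-00  100-0
size-2^2 implicants → 0-1-1  0-11-  011--
Unchecked terms (primes): -0010, -1101, -1110, 0-1-1, 0-11-, 00-10, 01-00, 011--, 10-00, 100-0

NONE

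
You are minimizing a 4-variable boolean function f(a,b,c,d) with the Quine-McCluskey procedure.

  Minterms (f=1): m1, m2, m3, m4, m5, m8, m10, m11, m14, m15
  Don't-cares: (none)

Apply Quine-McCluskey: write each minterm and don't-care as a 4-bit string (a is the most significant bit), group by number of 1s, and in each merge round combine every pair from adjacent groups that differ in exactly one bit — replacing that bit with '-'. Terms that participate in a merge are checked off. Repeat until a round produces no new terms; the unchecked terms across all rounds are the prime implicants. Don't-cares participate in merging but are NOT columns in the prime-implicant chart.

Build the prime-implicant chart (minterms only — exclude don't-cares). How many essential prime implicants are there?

4

Round 0: 0001✓ 0010✓ 0011✓ 0100✓ 0101✓ 1000✓ 1010✓ 1011✓ 1110✓ 1111✓
Round 1: -010✓ -011✓ 0-01 00-1 001-✓ 010- 1-10✓ 1-11✓ 10-0 101-✓ 111-✓
Round 2: -01- 1-1-
PIs = {-01-, 0-01, 00-1, 010-, 1-1-, 10-0}
Coverage chart:
  m1: 0-01,00-1
  m2: -01- ←essential
  m3: -01-,00-1
  m4: 010- ←essential
  m5: 0-01,010-
  m8: 10-0 ←essential
  m10: -01-,1-1-,10-0
  m11: -01-,1-1-
  m14: 1-1- ←essential
  m15: 1-1- ←essential
Essential: -01-, 010-, 1-1-, 10-0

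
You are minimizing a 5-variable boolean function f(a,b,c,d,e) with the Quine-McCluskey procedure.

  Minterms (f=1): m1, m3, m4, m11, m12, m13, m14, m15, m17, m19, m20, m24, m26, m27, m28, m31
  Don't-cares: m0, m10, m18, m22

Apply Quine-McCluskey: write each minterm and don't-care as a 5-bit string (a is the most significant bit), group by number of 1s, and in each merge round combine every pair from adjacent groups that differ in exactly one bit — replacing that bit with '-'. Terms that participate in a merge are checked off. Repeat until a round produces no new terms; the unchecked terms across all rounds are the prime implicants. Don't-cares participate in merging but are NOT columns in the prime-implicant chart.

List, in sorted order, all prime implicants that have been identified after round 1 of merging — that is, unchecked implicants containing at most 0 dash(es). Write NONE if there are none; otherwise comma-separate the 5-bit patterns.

size-2^0 implicants → 00000(✓)  00001(✓)  00011(✓)  00100(✓)  01010(✓)  01011(✓)  01100(✓)  01101(✓)  01110(✓)  01111(✓)  10001(✓)  10010(✓)  10011(✓)  10100(✓)  10110(✓)  11000(✓)  11010(✓)  11011(✓)  11100(✓)  11111(✓)
size-2^1 implicants → -0001(✓)  -0011(✓)  -0100(✓)  -1010(✓)  -1011(✓)  -1100(✓)  -1111(✓)  0-011(✓)  0-100(✓)  00-00  000-1(✓)  0000-  01-10(✓)  01-11(✓)  0101-(✓)  011-0(✓)  011-1(✓)  0110-(✓)  0111-(✓)  1-010(✓)  1-011(✓)  1-100(✓)  10-10  100-1(✓)  1001-(✓)  101-0  11-00  11-11(✓)  110-0  1101-(✓)
size-2^2 implicants → --011  --100  -00-1  -1-11  -101-  01-1-  011--  1-01-
Unchecked terms (primes): --011, --100, -00-1, -1-11, -101-, 00-00, 0000-, 01-1-, 011--, 1-01-, 10-10, 101-0, 11-00, 110-0

NONE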